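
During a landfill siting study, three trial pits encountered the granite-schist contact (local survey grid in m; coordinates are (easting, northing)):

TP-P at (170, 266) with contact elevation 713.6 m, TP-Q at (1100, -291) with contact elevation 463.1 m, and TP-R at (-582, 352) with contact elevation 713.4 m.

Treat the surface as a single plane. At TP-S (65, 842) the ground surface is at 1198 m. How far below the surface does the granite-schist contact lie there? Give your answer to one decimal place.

Let the plane be z = a·E + b·N + c.
TP-Q−TP-P: 930a − 557b = −250.5;  TP-R−TP-P: −752a + 86b = −0.2.
Solving gives a = 0.063899, b = 0.556420.
Then c = 713.6 − a·170 − b·266 = 554.73.
At (65, 842): z_contact = 4.15 + 468.51 + 554.73 = 1027.39 m.
Depth below ground = 1198 − 1027.39 = 170.6 m.

170.6 m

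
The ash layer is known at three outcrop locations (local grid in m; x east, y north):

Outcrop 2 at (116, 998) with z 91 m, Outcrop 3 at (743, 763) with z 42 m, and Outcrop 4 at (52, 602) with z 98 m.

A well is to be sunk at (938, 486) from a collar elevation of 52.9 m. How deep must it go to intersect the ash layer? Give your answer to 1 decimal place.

Let the plane be z = a·x + b·y + c.
Outcrop 3−Outcrop 2: 627a − 235b = −49;  Outcrop 4−Outcrop 2: −64a − 396b = 7.
Solving gives a = −0.07993, b = −0.00476.
Then c = 91 − a·116 − b·998 = 105.02.
At (938, 486): z_contact = −74.98 − 2.31 + 105.02 = 27.73 m.
Depth below ground = 52.9 − 27.73 = 25.2 m.

25.2 m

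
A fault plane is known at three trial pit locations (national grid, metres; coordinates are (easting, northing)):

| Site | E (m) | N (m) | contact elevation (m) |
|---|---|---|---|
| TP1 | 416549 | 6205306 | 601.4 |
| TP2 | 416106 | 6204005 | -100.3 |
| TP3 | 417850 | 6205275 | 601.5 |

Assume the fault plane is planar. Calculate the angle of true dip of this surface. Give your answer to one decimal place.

28.2°

Let the plane be z = a·E + b·N + c.
TP2−TP1: −443a − 1301b = −701.7;  TP3−TP1: 1301a − 31b = 0.1.
Solving gives a = 0.01282, b = 0.53499.
Gradient magnitude |∇z| = √(a² + b²) = √(0.00016 + 0.28621) = 0.53514.
True dip = arctan(0.53514) = 28.2°, dipping toward S (azimuth ≈ 181°).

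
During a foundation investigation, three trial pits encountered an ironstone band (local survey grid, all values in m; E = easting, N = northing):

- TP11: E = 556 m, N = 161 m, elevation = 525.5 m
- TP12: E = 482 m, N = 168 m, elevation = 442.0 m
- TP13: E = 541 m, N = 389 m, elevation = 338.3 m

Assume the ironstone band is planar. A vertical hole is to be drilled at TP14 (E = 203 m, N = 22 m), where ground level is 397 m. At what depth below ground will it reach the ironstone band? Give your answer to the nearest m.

140 m

Two edge vectors: TP11→TP12 = (-74, 7, -83.5), TP11→TP13 = (-15, 228, -187.2).
Normal n = (TP11→TP12) × (TP11→TP13) = (17727.6, -12600.3, -16767).
So ∂z/∂E = −n_x/n_z = 1.05729 and ∂z/∂N = −n_y/n_z = −0.75149.
Intercept c from TP11: 525.5 − 587.85 + 120.99 = 58.64.
At (203, 22): z_contact = 214.6 − 16.5 + 58.64 = 256.7 m.
Depth below ground = 397 − 256.7 = 140 m.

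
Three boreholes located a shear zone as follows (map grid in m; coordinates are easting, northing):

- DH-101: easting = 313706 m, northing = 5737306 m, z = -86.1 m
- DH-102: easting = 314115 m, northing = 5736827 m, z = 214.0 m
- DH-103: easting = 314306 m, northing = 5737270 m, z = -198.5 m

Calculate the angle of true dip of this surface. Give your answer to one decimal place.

Let the plane be z = a·easting + b·northing + c.
DH-102−DH-101: 409a − 479b = 300.1;  DH-103−DH-101: 600a − 36b = −112.4.
Solving gives a = −0.23707, b = −0.82894.
Gradient magnitude |∇z| = √(a² + b²) = √(0.05620 + 0.68714) = 0.86217.
True dip = arctan(0.86217) = 40.8°, dipping toward NNE (azimuth ≈ 016°).

40.8°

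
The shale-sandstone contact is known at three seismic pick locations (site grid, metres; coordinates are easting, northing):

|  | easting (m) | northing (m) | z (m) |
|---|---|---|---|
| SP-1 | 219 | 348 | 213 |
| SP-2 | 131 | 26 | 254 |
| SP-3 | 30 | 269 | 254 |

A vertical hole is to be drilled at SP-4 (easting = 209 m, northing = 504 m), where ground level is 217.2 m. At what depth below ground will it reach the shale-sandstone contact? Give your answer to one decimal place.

Let the plane be z = a·easting + b·northing + c.
SP-2−SP-1: −88a − 322b = 41;  SP-3−SP-1: −189a − 79b = 41.
Solving gives a = −0.18482, b = −0.07682.
Then c = 213 − a·219 − b·348 = 280.21.
At (209, 504): z_contact = −38.63 − 38.72 + 280.21 = 202.86 m.
Depth below ground = 217.2 − 202.86 = 14.3 m.

14.3 m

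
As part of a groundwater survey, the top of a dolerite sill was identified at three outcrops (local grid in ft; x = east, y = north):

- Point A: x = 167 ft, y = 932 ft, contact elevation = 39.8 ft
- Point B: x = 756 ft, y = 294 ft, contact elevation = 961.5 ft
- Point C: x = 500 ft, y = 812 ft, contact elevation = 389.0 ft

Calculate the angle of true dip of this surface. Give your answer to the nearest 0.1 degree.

46.8°

Let the plane be z = a·x + b·y + c.
Point B−Point A: 589a − 638b = 921.7;  Point C−Point A: 333a − 120b = 349.2.
Solving gives a = 0.79130, b = −0.71415.
Gradient magnitude |∇z| = √(a² + b²) = √(0.62615 + 0.51000) = 1.06591.
True dip = arctan(1.06591) = 46.8°, dipping toward NW (azimuth ≈ 312°).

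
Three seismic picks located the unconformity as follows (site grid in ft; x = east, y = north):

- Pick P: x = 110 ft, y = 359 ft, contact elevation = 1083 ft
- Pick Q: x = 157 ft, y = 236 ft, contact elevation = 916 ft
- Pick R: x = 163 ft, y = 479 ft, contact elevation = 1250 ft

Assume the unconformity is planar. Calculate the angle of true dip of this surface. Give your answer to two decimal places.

53.95°

Let the plane be z = a·x + b·y + c.
Pick Q−Pick P: 47a − 123b = −167;  Pick R−Pick P: 53a + 120b = 167.
Solving gives a = 0.04120, b = 1.37347.
Gradient magnitude |∇z| = √(a² + b²) = √(0.00170 + 1.88641) = 1.37409.
True dip = arctan(1.37409) = 53.95°, dipping toward S (azimuth ≈ 182°).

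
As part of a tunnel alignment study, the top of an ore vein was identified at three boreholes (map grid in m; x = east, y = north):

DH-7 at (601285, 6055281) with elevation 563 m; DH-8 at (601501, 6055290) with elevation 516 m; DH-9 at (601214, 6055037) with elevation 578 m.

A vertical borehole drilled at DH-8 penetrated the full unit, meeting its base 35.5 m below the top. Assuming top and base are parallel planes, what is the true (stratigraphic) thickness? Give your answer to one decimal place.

Let the plane be z = a·x + b·y + c.
DH-8−DH-7: 216a + 9b = −47;  DH-9−DH-7: −71a − 244b = 15.
Solving gives a = −0.21767, b = 0.00186.
|∇z| = √(a²+b²) = 0.21768, so dip δ = arctan(0.21768) = 12.28°.
True thickness = vertical thickness × cos δ = 35.5 × cos 12.28° = 34.7 m.

34.7 m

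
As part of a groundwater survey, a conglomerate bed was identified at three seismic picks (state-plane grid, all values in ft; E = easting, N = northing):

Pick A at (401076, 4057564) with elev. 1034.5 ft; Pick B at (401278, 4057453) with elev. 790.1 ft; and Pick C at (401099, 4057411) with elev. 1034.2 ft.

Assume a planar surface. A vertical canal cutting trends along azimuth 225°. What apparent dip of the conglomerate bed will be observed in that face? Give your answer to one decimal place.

Let the plane be z = a·E + b·N + c.
Pick B−Pick A: 202a − 111b = −244.4;  Pick C−Pick A: 23a − 153b = −0.3.
Solving gives a = −1.31767, b = −0.19612.
Unit vector along 225° is (sin 225°, cos 225°) = (-0.7071, -0.7071).
Slope in that direction = a·(-0.7071) + b·(-0.7071) = 1.07041.
Apparent dip = arctan|1.07041| = 46.9° (true dip is 53.1°, so apparent ≤ true as expected).

46.9°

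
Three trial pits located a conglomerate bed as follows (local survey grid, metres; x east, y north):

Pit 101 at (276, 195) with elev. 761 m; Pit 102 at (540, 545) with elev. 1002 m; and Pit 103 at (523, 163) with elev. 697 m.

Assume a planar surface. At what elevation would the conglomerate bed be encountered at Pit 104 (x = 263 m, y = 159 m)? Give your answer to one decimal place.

734.0 m

Two edge vectors: Pit 101→Pit 102 = (264, 350, 241), Pit 101→Pit 103 = (247, -32, -64).
Normal n = (Pit 101→Pit 102) × (Pit 101→Pit 103) = (-14688, 76423, -94898).
So ∂z/∂x = −n_x/n_z = −0.15478 and ∂z/∂y = −n_y/n_z = 0.80532.
Intercept c from Pit 101: 761 + 42.72 − 157.04 = 646.68.
At (263, 159): z = −40.7 + 128.0 + 646.68 = 734.0 m.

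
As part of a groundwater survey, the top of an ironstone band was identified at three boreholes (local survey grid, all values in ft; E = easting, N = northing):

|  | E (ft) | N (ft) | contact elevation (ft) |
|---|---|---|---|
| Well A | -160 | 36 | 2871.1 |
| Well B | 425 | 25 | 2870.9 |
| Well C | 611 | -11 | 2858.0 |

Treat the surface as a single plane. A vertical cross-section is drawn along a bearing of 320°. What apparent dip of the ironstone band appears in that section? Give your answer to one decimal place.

16.6°

Let the plane be z = a·E + b·N + c.
Well B−Well A: 585a − 11b = −0.2;  Well C−Well A: 771a − 47b = −13.1.
Solving gives a = 0.00708, b = 0.39494.
Unit vector along 320° is (sin 320°, cos 320°) = (-0.6428, 0.7660).
Slope in that direction = a·(-0.6428) + b·(0.7660) = 0.29798.
Apparent dip = arctan|0.29798| = 16.6° (true dip is 21.6°, so apparent ≤ true as expected).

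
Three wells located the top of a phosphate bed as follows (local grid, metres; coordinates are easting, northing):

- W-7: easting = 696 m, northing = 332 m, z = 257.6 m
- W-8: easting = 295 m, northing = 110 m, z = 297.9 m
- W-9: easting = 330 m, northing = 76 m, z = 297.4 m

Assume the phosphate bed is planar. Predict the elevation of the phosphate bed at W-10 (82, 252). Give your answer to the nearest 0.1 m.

304.6 m

Let the plane be z = a·easting + b·northing + c.
W-8−W-7: −401a − 222b = 40.3;  W-9−W-7: −366a − 256b = 39.8.
Solving gives a = −0.06920, b = −0.05653.
Then c = 257.6 − a·696 − b·332 = 324.53.
At (82, 252): z = −5.7 − 14.2 + 324.53 = 304.6 m.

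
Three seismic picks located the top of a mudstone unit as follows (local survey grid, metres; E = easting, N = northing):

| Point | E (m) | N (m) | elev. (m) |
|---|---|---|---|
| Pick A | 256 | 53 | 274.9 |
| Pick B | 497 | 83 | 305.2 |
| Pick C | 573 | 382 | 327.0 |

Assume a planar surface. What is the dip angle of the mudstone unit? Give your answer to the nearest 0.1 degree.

Two edge vectors: Pick A→Pick B = (241, 30, 30.3), Pick A→Pick C = (317, 329, 52.1).
Normal n = (Pick A→Pick B) × (Pick A→Pick C) = (-8405.7, -2951, 69779).
So ∂z/∂E = −n_x/n_z = 0.12046 and ∂z/∂N = −n_y/n_z = 0.04229.
Gradient magnitude |∇z| = √(a² + b²) = √(0.01451 + 0.00179) = 0.12767.
True dip = arctan(0.12767) = 7.3°, dipping toward WSW (azimuth ≈ 251°).

7.3°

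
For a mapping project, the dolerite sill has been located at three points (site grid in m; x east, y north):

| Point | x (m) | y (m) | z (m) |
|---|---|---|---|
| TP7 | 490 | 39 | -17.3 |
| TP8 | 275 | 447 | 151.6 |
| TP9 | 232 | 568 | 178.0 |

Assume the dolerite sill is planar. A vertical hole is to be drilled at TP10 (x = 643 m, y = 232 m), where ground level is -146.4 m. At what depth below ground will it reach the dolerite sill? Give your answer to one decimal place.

81.6 m

Two edge vectors: TP7→TP8 = (-215, 408, 168.9), TP7→TP9 = (-258, 529, 195.3).
Normal n = (TP7→TP8) × (TP7→TP9) = (-9665.7, -1586.7, -8471).
So ∂z/∂x = −n_x/n_z = −1.14103 and ∂z/∂y = −n_y/n_z = −0.18731.
Intercept c from TP7: -17.3 + 559.11 + 7.31 = 549.11.
At (643, 232): z_contact = −733.68 − 43.46 + 549.11 = -228.03 m.
Depth below ground = -146.4 − (-228.03) = 81.6 m.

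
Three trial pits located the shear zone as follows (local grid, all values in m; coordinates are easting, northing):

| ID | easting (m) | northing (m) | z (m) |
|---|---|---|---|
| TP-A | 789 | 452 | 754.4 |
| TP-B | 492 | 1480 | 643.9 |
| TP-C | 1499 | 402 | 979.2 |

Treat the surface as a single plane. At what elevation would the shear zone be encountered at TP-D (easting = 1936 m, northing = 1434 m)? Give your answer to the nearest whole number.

Two edge vectors: TP-A→TP-B = (-297, 1028, -110.5), TP-A→TP-C = (710, -50, 224.8).
Normal n = (TP-A→TP-B) × (TP-A→TP-C) = (225569.4, -11689.4, -715030).
So ∂z/∂easting = −n_x/n_z = 0.31547 and ∂z/∂northing = −n_y/n_z = −0.01635.
Intercept c from TP-A: 754.4 − 248.90 + 7.39 = 512.88.
At (1936, 1434): z = 610.7 − 23.4 + 512.88 = 1100.2 m.

1100 m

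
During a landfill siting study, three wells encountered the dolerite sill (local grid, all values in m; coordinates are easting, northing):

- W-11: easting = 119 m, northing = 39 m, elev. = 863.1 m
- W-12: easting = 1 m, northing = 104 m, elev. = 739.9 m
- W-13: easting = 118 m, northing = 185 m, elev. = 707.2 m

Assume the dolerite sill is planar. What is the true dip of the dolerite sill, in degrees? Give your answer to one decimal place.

Two edge vectors: W-11→W-12 = (-118, 65, -123.2), W-11→W-13 = (-1, 146, -155.9).
Normal n = (W-11→W-12) × (W-11→W-13) = (7853.7, -18273, -17163).
So ∂z/∂easting = −n_x/n_z = 0.45759 and ∂z/∂northing = −n_y/n_z = −1.06467.
Gradient magnitude |∇z| = √(a² + b²) = √(0.20939 + 1.13353) = 1.15885.
True dip = arctan(1.15885) = 49.2°, dipping toward NNW (azimuth ≈ 337°).

49.2°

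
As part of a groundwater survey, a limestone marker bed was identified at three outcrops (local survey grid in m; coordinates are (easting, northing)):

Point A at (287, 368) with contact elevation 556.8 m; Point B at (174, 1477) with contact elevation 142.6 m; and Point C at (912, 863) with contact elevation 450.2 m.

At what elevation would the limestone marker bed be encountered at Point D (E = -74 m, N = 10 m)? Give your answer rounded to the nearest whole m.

Let the plane be z = a·E + b·N + c.
Point B−Point A: −113a + 1109b = −414.2;  Point C−Point A: 625a + 495b = −106.6.
Solving gives a = 0.11589, b = −0.36168.
Then c = 556.8 − a·287 − b·368 = 656.64.
At (-74, 10): z = −8.6 − 3.6 + 656.64 = 644.4 m.

644 m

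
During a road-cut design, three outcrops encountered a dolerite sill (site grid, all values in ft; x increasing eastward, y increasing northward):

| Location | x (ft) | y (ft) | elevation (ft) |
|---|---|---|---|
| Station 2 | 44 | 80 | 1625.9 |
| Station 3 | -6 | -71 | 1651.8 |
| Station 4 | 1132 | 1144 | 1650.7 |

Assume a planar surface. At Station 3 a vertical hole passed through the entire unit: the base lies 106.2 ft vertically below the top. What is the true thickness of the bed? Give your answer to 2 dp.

Two edge vectors: Station 2→Station 3 = (-50, -151, 25.9), Station 2→Station 4 = (1088, 1064, 24.8).
Normal n = (Station 2→Station 3) × (Station 2→Station 4) = (-31302.4, 29419.2, 111088).
So ∂z/∂x = −n_x/n_z = 0.28178 and ∂z/∂y = −n_y/n_z = −0.26483.
|∇z| = √(a²+b²) = 0.38670, so dip δ = arctan(0.38670) = 21.14°.
True thickness = vertical thickness × cos δ = 106.2 × cos 21.14° = 99.05 ft.

99.05 ft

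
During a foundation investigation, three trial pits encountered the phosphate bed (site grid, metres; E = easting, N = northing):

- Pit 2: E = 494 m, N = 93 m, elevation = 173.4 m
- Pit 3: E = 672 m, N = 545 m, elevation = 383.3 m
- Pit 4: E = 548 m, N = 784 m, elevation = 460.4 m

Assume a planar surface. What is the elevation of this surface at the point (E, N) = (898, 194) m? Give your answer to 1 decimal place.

Two edge vectors: Pit 2→Pit 3 = (178, 452, 209.9), Pit 2→Pit 4 = (54, 691, 287).
Normal n = (Pit 2→Pit 3) × (Pit 2→Pit 4) = (-15316.9, -39751.4, 98590).
So ∂z/∂E = −n_x/n_z = 0.15536 and ∂z/∂N = −n_y/n_z = 0.40320.
Intercept c from Pit 2: 173.4 − 76.75 − 37.50 = 59.15.
At (898, 194): z = 139.5 + 78.2 + 59.15 = 276.9 m.

276.9 m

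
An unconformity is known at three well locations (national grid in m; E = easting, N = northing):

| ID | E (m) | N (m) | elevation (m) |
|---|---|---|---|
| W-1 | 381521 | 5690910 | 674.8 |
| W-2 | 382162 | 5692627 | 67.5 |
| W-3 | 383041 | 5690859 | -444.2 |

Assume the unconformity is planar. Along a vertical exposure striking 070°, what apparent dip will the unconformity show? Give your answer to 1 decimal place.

Let the plane be z = a·E + b·N + c.
W-2−W-1: 641a + 1717b = −607.3;  W-3−W-1: 1520a − 51b = −1119.
Solving gives a = −0.73880, b = −0.07789.
Unit vector along 070° is (sin 70°, cos 70°) = (0.9397, 0.3420).
Slope in that direction = a·(0.9397) + b·(0.3420) = −0.72088.
Apparent dip = arctan|0.72088| = 35.8° (true dip is 36.6°, so apparent ≤ true as expected).

35.8°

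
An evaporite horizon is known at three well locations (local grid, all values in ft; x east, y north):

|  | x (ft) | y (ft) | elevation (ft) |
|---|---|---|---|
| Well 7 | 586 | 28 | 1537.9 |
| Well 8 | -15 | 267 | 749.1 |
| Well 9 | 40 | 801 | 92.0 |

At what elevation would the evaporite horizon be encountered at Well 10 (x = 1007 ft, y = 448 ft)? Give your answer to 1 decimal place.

Two edge vectors: Well 7→Well 8 = (-601, 239, -788.8), Well 7→Well 9 = (-546, 773, -1445.9).
Normal n = (Well 7→Well 8) × (Well 7→Well 9) = (264172.3, -438301.1, -334079).
So ∂z/∂x = −n_x/n_z = 0.790748 and ∂z/∂y = −n_y/n_z = −1.311968.
Intercept c from Well 7: 1537.9 − 463.38 + 36.74 = 1111.26.
At (1007, 448): z = 796.3 − 587.8 + 1111.26 = 1319.8 ft.

1319.8 ft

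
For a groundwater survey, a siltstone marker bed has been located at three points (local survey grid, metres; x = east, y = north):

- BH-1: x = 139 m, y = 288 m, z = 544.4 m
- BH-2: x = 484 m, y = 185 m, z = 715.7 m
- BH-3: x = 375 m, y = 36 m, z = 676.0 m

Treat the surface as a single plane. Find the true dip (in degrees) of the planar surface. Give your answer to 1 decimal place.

Two edge vectors: BH-1→BH-2 = (345, -103, 171.3), BH-1→BH-3 = (236, -252, 131.6).
Normal n = (BH-1→BH-2) × (BH-1→BH-3) = (29612.8, -4975.2, -62632).
So ∂z/∂x = −n_x/n_z = 0.47281 and ∂z/∂y = −n_y/n_z = −0.07944.
Gradient magnitude |∇z| = √(a² + b²) = √(0.22355 + 0.00631) = 0.47943.
True dip = arctan(0.47943) = 25.6°, dipping toward W (azimuth ≈ 280°).

25.6°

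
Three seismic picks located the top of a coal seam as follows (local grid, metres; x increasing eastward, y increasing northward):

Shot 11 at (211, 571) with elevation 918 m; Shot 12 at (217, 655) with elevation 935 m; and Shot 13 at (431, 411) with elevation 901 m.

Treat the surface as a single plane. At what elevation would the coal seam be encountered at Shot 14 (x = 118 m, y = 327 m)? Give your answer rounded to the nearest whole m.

864 m

Two edge vectors: Shot 11→Shot 12 = (6, 84, 17), Shot 11→Shot 13 = (220, -160, -17).
Normal n = (Shot 11→Shot 12) × (Shot 11→Shot 13) = (1292, 3842, -19440).
So ∂z/∂x = −n_x/n_z = 0.06646 and ∂z/∂y = −n_y/n_z = 0.19763.
Intercept c from Shot 11: 918 − 14.02 − 112.85 = 791.13.
At (118, 327): z = 7.8 + 64.6 + 791.13 = 863.6 m.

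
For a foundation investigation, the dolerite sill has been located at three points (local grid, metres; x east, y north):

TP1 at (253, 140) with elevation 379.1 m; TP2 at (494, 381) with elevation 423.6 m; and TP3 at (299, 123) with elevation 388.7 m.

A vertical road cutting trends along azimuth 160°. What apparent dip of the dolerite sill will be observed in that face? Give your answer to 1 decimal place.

Let the plane be z = a·x + b·y + c.
TP2−TP1: 241a + 241b = 44.5;  TP3−TP1: 46a − 17b = 9.6.
Solving gives a = 0.20221, b = −0.01756.
Unit vector along 160° is (sin 160°, cos 160°) = (0.3420, -0.9397).
Slope in that direction = a·(0.3420) + b·(-0.9397) = 0.08566.
Apparent dip = arctan|0.08566| = 4.9° (true dip is 11.5°, so apparent ≤ true as expected).

4.9°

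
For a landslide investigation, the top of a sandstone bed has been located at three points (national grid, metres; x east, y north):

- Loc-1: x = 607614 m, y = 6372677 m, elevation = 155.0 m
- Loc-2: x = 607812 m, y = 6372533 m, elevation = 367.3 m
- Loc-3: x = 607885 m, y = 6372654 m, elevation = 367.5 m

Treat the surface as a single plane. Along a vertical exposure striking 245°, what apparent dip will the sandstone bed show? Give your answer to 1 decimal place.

25.9°

Let the plane be z = a·x + b·y + c.
Loc-2−Loc-1: 198a − 144b = 212.3;  Loc-3−Loc-1: 271a − 23b = 212.5.
Solving gives a = 0.74607, b = −0.44846.
Unit vector along 245° is (sin 245°, cos 245°) = (-0.9063, -0.4226).
Slope in that direction = a·(-0.9063) + b·(-0.4226) = −0.48664.
Apparent dip = arctan|0.48664| = 25.9° (true dip is 41.0°, so apparent ≤ true as expected).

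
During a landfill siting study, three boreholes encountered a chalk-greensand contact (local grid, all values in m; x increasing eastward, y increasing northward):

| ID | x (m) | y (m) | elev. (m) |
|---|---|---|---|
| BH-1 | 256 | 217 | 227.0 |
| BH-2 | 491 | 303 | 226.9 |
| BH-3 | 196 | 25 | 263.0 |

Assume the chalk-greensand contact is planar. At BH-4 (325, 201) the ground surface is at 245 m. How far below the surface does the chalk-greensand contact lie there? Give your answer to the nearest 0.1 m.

Let the plane be z = a·x + b·y + c.
BH-2−BH-1: 235a + 86b = −0.1;  BH-3−BH-1: −60a − 192b = 36.
Solving gives a = 0.07700, b = −0.21156.
Then c = 227 − a·256 − b·217 = 253.20.
At (325, 201): z_contact = 25.02 − 42.52 + 253.20 = 235.70 m.
Depth below ground = 245 − 235.70 = 9.3 m.

9.3 m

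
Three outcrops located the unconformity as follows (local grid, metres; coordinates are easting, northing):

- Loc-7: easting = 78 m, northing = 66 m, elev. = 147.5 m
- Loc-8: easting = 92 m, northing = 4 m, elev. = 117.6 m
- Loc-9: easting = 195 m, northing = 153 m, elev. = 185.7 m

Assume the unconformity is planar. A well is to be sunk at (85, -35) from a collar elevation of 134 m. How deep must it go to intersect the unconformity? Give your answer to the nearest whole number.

35 m

Let the plane be z = a·easting + b·northing + c.
Loc-8−Loc-7: 14a − 62b = −29.9;  Loc-9−Loc-7: 117a + 87b = 38.2.
Solving gives a = −0.02749, b = 0.47605.
Then c = 147.5 − a·78 − b·66 = 118.22.
At (85, -35): z_contact = −2.3 − 16.7 + 118.22 = 99.2 m.
Depth below ground = 134 − 99.2 = 35 m.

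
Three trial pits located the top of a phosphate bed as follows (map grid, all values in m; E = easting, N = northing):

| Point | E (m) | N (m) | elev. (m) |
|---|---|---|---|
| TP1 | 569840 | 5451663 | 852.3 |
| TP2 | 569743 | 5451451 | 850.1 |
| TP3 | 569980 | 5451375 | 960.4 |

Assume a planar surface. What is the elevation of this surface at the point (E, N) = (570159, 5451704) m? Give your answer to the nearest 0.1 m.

Two edge vectors: TP1→TP2 = (-97, -212, -2.2), TP1→TP3 = (140, -288, 108.1).
Normal n = (TP1→TP2) × (TP1→TP3) = (-23550.8, 10177.7, 57616).
So ∂z/∂E = −n_x/n_z = 0.408754513 and ∂z/∂N = −n_y/n_z = −0.176647112.
Intercept c from TP1: 852.3 − 232924.67 + 963020.52 = 730948.15.
At (570159, 5451704): z = 233055.1 − 963027.8 + 730948.15 = 975.5 m.

975.5 m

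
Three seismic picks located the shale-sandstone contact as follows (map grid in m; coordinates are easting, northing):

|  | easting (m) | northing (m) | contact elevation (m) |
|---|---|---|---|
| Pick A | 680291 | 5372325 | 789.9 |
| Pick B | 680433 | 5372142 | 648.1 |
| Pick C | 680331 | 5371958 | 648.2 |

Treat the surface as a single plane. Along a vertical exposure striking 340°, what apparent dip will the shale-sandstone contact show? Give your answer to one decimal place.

Two edge vectors: Pick A→Pick B = (142, -183, -141.8), Pick A→Pick C = (40, -367, -141.7).
Normal n = (Pick A→Pick B) × (Pick A→Pick C) = (-26109.5, 14449.4, -44794).
So ∂z/∂easting = −n_x/n_z = −0.58288 and ∂z/∂northing = −n_y/n_z = 0.32257.
Unit vector along 340° is (sin 340°, cos 340°) = (-0.3420, 0.9397).
Slope in that direction = a·(-0.3420) + b·(0.9397) = 0.50248.
Apparent dip = arctan|0.50248| = 26.7° (true dip is 33.7°, so apparent ≤ true as expected).

26.7°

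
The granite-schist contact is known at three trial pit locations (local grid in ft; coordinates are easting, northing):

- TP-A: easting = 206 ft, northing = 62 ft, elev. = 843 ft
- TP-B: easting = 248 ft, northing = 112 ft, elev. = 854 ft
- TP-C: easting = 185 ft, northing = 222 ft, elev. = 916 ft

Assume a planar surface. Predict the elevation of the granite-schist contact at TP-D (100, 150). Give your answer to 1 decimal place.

906.1 ft

Let the plane be z = a·easting + b·northing + c.
TP-B−TP-A: 42a + 50b = 11;  TP-C−TP-A: −21a + 160b = 73.
Solving gives a = −0.24324, b = 0.42432.
Then c = 843 − a·206 − b·62 = 866.80.
At (100, 150): z = −24.3 + 63.6 + 866.80 = 906.1 ft.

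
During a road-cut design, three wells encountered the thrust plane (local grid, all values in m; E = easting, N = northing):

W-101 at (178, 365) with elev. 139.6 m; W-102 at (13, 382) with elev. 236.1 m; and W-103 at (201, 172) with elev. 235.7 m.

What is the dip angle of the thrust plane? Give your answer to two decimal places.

40.80°

Let the plane be z = a·E + b·N + c.
W-102−W-101: −165a + 17b = 96.5;  W-103−W-101: 23a − 193b = 96.1.
Solving gives a = −0.64406, b = −0.57468.
Gradient magnitude |∇z| = √(a² + b²) = √(0.41481 + 0.33026) = 0.86317.
True dip = arctan(0.86317) = 40.80°, dipping toward NE (azimuth ≈ 048°).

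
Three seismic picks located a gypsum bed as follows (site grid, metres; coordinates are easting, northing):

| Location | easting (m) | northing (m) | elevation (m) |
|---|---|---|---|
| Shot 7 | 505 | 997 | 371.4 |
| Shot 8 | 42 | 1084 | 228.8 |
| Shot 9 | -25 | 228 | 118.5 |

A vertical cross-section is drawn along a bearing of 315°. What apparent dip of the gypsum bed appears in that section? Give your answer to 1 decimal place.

9.0°

Two edge vectors: Shot 7→Shot 8 = (-463, 87, -142.6), Shot 7→Shot 9 = (-530, -769, -252.9).
Normal n = (Shot 7→Shot 8) × (Shot 7→Shot 9) = (-131661.7, -41514.7, 402157).
So ∂z/∂easting = −n_x/n_z = 0.32739 and ∂z/∂northing = −n_y/n_z = 0.10323.
Unit vector along 315° is (sin 315°, cos 315°) = (-0.7071, 0.7071).
Slope in that direction = a·(-0.7071) + b·(0.7071) = −0.15850.
Apparent dip = arctan|0.15850| = 9.0° (true dip is 18.9°, so apparent ≤ true as expected).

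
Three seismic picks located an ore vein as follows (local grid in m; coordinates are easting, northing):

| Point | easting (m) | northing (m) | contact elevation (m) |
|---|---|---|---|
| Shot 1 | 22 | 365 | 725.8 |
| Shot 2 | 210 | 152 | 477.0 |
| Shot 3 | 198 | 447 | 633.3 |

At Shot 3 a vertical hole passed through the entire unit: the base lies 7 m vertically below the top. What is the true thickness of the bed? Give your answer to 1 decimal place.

Let the plane be z = a·easting + b·northing + c.
Shot 2−Shot 1: 188a − 213b = −248.8;  Shot 3−Shot 1: 176a + 82b = −92.5.
Solving gives a = −0.75805, b = 0.49899.
|∇z| = √(a²+b²) = 0.90755, so dip δ = arctan(0.90755) = 42.23°.
True thickness = vertical thickness × cos δ = 7 × cos 42.23° = 5.2 m.

5.2 m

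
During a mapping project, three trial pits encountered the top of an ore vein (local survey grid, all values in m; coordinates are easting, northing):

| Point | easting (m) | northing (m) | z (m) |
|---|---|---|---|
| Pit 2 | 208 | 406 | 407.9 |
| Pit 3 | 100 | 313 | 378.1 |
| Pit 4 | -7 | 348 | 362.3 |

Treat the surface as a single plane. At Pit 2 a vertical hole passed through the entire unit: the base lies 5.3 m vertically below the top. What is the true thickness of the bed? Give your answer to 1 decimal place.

Let the plane be z = a·easting + b·northing + c.
Pit 3−Pit 2: −108a − 93b = −29.8;  Pit 4−Pit 2: −215a − 58b = −45.6.
Solving gives a = 0.18297, b = 0.10795.
|∇z| = √(a²+b²) = 0.21244, so dip δ = arctan(0.21244) = 11.99°.
True thickness = vertical thickness × cos δ = 5.3 × cos 11.99° = 5.2 m.

5.2 m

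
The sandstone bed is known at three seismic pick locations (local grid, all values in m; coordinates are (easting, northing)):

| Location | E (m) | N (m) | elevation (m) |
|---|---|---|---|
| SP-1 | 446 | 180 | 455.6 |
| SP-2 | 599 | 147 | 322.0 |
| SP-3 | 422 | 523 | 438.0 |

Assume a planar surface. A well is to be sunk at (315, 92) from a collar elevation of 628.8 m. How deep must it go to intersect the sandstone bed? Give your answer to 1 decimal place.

45.5 m

Let the plane be z = a·E + b·N + c.
SP-2−SP-1: 153a − 33b = −133.6;  SP-3−SP-1: −24a + 343b = −17.6.
Solving gives a = −0.89782, b = −0.11413.
Then c = 455.6 − a·446 − b·180 = 876.57.
At (315, 92): z_contact = −282.81 − 10.50 + 876.57 = 583.26 m.
Depth below ground = 628.8 − 583.26 = 45.5 m.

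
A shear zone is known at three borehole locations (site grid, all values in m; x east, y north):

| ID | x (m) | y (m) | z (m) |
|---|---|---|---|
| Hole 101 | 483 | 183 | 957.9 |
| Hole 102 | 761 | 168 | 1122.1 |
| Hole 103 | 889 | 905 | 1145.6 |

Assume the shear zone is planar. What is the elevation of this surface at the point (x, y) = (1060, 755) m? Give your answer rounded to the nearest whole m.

Two edge vectors: Hole 101→Hole 102 = (278, -15, 164.2), Hole 101→Hole 103 = (406, 722, 187.7).
Normal n = (Hole 101→Hole 102) × (Hole 101→Hole 103) = (-121367.9, 14484.6, 206806).
So ∂z/∂x = −n_x/n_z = 0.58687 and ∂z/∂y = −n_y/n_z = −0.07004.
Intercept c from Hole 101: 957.9 − 283.46 + 12.82 = 687.26.
At (1060, 755): z = 622.1 − 52.9 + 687.26 = 1256.5 m.

1256 m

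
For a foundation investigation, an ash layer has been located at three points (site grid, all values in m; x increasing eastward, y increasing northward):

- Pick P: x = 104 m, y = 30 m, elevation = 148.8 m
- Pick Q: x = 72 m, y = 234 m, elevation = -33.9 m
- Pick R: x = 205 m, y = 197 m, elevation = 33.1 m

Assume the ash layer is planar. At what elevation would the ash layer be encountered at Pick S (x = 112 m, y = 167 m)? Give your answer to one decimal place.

Two edge vectors: Pick P→Pick Q = (-32, 204, -182.7), Pick P→Pick R = (101, 167, -115.7).
Normal n = (Pick P→Pick Q) × (Pick P→Pick R) = (6908.1, -22155.1, -25948).
So ∂z/∂x = −n_x/n_z = 0.26623 and ∂z/∂y = −n_y/n_z = −0.85383.
Intercept c from Pick P: 148.8 − 27.69 + 25.61 = 146.73.
At (112, 167): z = 29.8 − 142.6 + 146.73 = 34.0 m.

34.0 m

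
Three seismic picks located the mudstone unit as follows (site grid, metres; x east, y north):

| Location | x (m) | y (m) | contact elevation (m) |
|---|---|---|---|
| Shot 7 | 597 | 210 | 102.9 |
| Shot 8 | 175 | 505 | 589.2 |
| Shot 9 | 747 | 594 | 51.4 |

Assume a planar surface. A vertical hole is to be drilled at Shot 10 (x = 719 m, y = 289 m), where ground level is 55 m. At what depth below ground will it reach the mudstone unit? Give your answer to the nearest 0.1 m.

51.9 m

Two edge vectors: Shot 7→Shot 8 = (-422, 295, 486.3), Shot 7→Shot 9 = (150, 384, -51.5).
Normal n = (Shot 7→Shot 8) × (Shot 7→Shot 9) = (-201931.7, 51212, -206298).
So ∂z/∂x = −n_x/n_z = −0.97883 and ∂z/∂y = −n_y/n_z = 0.24824.
Intercept c from Shot 7: 102.9 + 584.36 − 52.13 = 635.13.
At (719, 289): z_contact = −703.78 + 71.74 + 635.13 = 3.09 m.
Depth below ground = 55 − 3.09 = 51.9 m.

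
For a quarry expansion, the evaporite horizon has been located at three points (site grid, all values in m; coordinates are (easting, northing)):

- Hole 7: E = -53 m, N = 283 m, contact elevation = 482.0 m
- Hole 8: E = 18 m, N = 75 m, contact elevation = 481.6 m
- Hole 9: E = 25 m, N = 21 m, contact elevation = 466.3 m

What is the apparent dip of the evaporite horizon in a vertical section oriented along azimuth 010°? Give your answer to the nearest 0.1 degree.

34.2°

Two edge vectors: Hole 7→Hole 8 = (71, -208, -0.4), Hole 7→Hole 9 = (78, -262, -15.7).
Normal n = (Hole 7→Hole 8) × (Hole 7→Hole 9) = (3160.8, 1083.5, -2378).
So ∂z/∂E = −n_x/n_z = 1.32918 and ∂z/∂N = −n_y/n_z = 0.45563.
Unit vector along 010° is (sin 10°, cos 10°) = (0.1736, 0.9848).
Slope in that direction = a·(0.1736) + b·(0.9848) = 0.67952.
Apparent dip = arctan|0.67952| = 34.2° (true dip is 54.6°, so apparent ≤ true as expected).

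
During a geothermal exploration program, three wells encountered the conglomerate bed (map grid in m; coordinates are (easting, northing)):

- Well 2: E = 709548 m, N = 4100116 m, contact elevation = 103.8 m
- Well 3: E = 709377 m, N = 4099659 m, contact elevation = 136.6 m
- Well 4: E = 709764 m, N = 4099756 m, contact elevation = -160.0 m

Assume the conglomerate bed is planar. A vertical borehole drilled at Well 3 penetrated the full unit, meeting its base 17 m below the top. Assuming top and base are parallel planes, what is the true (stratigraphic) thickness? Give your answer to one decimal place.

Let the plane be z = a·E + b·N + c.
Well 3−Well 2: −171a − 457b = 32.8;  Well 4−Well 2: 216a − 360b = −263.8.
Solving gives a = −0.82587, b = 0.23725.
|∇z| = √(a²+b²) = 0.85928, so dip δ = arctan(0.85928) = 40.67°.
True thickness = vertical thickness × cos δ = 17 × cos 40.67° = 12.9 m.

12.9 m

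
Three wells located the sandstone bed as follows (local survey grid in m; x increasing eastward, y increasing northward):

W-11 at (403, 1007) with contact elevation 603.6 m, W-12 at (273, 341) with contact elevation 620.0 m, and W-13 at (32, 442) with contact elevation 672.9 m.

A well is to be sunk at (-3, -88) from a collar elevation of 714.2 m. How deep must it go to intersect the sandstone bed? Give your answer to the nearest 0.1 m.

42.8 m

Two edge vectors: W-11→W-12 = (-130, -666, 16.4), W-11→W-13 = (-371, -565, 69.3).
Normal n = (W-11→W-12) × (W-11→W-13) = (-36887.8, 2924.6, -173636).
So ∂z/∂x = −n_x/n_z = −0.212443 and ∂z/∂y = −n_y/n_z = 0.016843.
Intercept c from W-11: 603.6 + 85.61 − 16.96 = 672.25.
At (-3, -88): z_contact = 0.64 − 1.48 + 672.25 = 671.41 m.
Depth below ground = 714.2 − 671.41 = 42.8 m.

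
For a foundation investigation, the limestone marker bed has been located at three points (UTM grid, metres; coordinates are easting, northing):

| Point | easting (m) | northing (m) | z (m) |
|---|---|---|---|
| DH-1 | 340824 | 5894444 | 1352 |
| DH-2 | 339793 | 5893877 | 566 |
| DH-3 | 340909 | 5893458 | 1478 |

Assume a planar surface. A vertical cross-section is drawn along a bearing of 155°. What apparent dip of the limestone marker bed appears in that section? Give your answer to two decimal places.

21.29°

Let the plane be z = a·easting + b·northing + c.
DH-2−DH-1: −1031a − 567b = −786;  DH-3−DH-1: 85a − 986b = 126.
Solving gives a = 0.79496, b = −0.05926.
Unit vector along 155° is (sin 155°, cos 155°) = (0.4226, -0.9063).
Slope in that direction = a·(0.4226) + b·(-0.9063) = 0.38967.
Apparent dip = arctan|0.38967| = 21.29° (true dip is 38.6°, so apparent ≤ true as expected).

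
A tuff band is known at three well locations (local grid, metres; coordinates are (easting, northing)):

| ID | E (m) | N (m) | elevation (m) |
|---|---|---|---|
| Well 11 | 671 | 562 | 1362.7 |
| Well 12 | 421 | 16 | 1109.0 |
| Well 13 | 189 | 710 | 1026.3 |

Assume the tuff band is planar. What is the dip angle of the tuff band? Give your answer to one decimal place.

36.8°

Let the plane be z = a·E + b·N + c.
Well 12−Well 11: −250a − 546b = −253.7;  Well 13−Well 11: −482a + 148b = −336.4.
Solving gives a = 0.73698, b = 0.12721.
Gradient magnitude |∇z| = √(a² + b²) = √(0.54315 + 0.01618) = 0.74788.
True dip = arctan(0.74788) = 36.8°, dipping toward W (azimuth ≈ 260°).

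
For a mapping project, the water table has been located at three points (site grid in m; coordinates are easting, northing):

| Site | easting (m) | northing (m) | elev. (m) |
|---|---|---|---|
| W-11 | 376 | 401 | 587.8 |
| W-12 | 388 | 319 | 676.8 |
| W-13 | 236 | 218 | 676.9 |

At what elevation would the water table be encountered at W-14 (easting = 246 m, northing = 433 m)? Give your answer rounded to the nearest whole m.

471 m

Let the plane be z = a·easting + b·northing + c.
W-12−W-11: 12a − 82b = 89;  W-13−W-11: −140a − 183b = 89.1.
Solving gives a = 0.65668, b = −0.98927.
Then c = 587.8 − a·376 − b·401 = 737.58.
At (246, 433): z = 161.5 − 428.4 + 737.58 = 470.8 m.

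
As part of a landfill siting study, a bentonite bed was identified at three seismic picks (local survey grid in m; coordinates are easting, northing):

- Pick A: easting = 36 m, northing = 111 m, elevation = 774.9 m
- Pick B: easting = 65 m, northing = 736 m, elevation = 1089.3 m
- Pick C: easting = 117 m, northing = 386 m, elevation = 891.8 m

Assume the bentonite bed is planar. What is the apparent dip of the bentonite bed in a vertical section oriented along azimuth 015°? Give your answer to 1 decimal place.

Let the plane be z = a·easting + b·northing + c.
Pick B−Pick A: 29a + 625b = 314.4;  Pick C−Pick A: 81a + 275b = 116.9.
Solving gives a = −0.31413, b = 0.51762.
Unit vector along 015° is (sin 15°, cos 15°) = (0.2588, 0.9659).
Slope in that direction = a·(0.2588) + b·(0.9659) = 0.41868.
Apparent dip = arctan|0.41868| = 22.7° (true dip is 31.2°, so apparent ≤ true as expected).

22.7°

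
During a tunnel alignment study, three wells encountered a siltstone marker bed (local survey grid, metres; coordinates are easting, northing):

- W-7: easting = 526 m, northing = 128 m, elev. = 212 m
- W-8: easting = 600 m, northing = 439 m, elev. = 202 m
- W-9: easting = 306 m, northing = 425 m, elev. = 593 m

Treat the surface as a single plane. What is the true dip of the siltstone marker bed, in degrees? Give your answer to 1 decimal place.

Two edge vectors: W-7→W-8 = (74, 311, -10), W-7→W-9 = (-220, 297, 381).
Normal n = (W-7→W-8) × (W-7→W-9) = (121461, -25994, 90398).
So ∂z/∂easting = −n_x/n_z = −1.34362 and ∂z/∂northing = −n_y/n_z = 0.28755.
Gradient magnitude |∇z| = √(a² + b²) = √(1.80533 + 0.08269) = 1.37405.
True dip = arctan(1.37405) = 54.0°, dipping toward ESE (azimuth ≈ 102°).

54.0°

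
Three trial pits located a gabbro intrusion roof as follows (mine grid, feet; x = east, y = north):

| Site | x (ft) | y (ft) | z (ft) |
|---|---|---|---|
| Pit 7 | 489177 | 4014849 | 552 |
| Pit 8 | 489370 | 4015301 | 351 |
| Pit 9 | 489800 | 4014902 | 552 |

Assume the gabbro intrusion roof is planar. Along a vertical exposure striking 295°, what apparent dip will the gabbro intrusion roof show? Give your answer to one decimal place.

Two edge vectors: Pit 7→Pit 8 = (193, 452, -201), Pit 7→Pit 9 = (623, 53, 0).
Normal n = (Pit 7→Pit 8) × (Pit 7→Pit 9) = (10653, -125223, -271367).
So ∂z/∂x = −n_x/n_z = 0.03926 and ∂z/∂y = −n_y/n_z = −0.46145.
Unit vector along 295° is (sin 295°, cos 295°) = (-0.9063, 0.4226).
Slope in that direction = a·(-0.9063) + b·(0.4226) = −0.23060.
Apparent dip = arctan|0.23060| = 13.0° (true dip is 24.8°, so apparent ≤ true as expected).

13.0°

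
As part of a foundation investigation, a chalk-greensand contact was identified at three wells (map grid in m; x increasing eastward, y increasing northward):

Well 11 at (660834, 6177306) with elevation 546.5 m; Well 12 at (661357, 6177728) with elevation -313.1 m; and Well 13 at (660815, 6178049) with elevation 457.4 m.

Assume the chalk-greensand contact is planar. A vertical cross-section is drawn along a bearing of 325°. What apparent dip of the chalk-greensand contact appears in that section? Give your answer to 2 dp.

Two edge vectors: Well 11→Well 12 = (523, 422, -859.6), Well 11→Well 13 = (-19, 743, -89.1).
Normal n = (Well 11→Well 12) × (Well 11→Well 13) = (601082.6, 62931.7, 396607).
So ∂z/∂x = −n_x/n_z = −1.51556 and ∂z/∂y = −n_y/n_z = −0.15868.
Unit vector along 325° is (sin 325°, cos 325°) = (-0.5736, 0.8192).
Slope in that direction = a·(-0.5736) + b·(0.8192) = 0.73931.
Apparent dip = arctan|0.73931| = 36.48° (true dip is 56.7°, so apparent ≤ true as expected).

36.48°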